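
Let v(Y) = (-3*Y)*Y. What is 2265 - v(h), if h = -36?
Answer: 6153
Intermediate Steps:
v(Y) = -3*Y²
2265 - v(h) = 2265 - (-3)*(-36)² = 2265 - (-3)*1296 = 2265 - 1*(-3888) = 2265 + 3888 = 6153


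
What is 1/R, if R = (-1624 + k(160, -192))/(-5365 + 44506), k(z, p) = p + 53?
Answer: -39141/1763 ≈ -22.201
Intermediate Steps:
k(z, p) = 53 + p
R = -1763/39141 (R = (-1624 + (53 - 192))/(-5365 + 44506) = (-1624 - 139)/39141 = -1763*1/39141 = -1763/39141 ≈ -0.045042)
1/R = 1/(-1763/39141) = -39141/1763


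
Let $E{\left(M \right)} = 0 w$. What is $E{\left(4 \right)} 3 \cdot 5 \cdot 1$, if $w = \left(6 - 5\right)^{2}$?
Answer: $0$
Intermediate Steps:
$w = 1$ ($w = 1^{2} = 1$)
$E{\left(M \right)} = 0$ ($E{\left(M \right)} = 0 \cdot 1 = 0$)
$E{\left(4 \right)} 3 \cdot 5 \cdot 1 = 0 \cdot 3 \cdot 5 \cdot 1 = 0 \cdot 5 = 0$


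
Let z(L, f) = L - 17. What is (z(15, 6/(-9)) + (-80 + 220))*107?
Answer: 14766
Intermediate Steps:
z(L, f) = -17 + L
(z(15, 6/(-9)) + (-80 + 220))*107 = ((-17 + 15) + (-80 + 220))*107 = (-2 + 140)*107 = 138*107 = 14766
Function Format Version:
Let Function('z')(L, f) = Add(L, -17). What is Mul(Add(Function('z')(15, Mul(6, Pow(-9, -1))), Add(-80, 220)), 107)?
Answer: 14766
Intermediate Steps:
Function('z')(L, f) = Add(-17, L)
Mul(Add(Function('z')(15, Mul(6, Pow(-9, -1))), Add(-80, 220)), 107) = Mul(Add(Add(-17, 15), Add(-80, 220)), 107) = Mul(Add(-2, 140), 107) = Mul(138, 107) = 14766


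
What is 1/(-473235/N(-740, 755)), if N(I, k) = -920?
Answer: 184/94647 ≈ 0.0019441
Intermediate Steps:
1/(-473235/N(-740, 755)) = 1/(-473235/(-920)) = 1/(-473235*(-1/920)) = 1/(94647/184) = 184/94647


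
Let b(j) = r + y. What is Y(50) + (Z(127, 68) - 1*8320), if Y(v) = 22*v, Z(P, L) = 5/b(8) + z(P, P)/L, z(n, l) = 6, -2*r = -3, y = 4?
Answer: -2699907/374 ≈ -7219.0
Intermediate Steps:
r = 3/2 (r = -½*(-3) = 3/2 ≈ 1.5000)
b(j) = 11/2 (b(j) = 3/2 + 4 = 11/2)
Z(P, L) = 10/11 + 6/L (Z(P, L) = 5/(11/2) + 6/L = 5*(2/11) + 6/L = 10/11 + 6/L)
Y(50) + (Z(127, 68) - 1*8320) = 22*50 + ((10/11 + 6/68) - 1*8320) = 1100 + ((10/11 + 6*(1/68)) - 8320) = 1100 + ((10/11 + 3/34) - 8320) = 1100 + (373/374 - 8320) = 1100 - 3111307/374 = -2699907/374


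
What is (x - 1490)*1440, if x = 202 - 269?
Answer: -2242080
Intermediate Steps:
x = -67
(x - 1490)*1440 = (-67 - 1490)*1440 = -1557*1440 = -2242080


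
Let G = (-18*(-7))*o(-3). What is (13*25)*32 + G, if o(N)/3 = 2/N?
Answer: 10148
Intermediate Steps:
o(N) = 6/N (o(N) = 3*(2/N) = 6/N)
G = -252 (G = (-18*(-7))*(6/(-3)) = 126*(6*(-1/3)) = 126*(-2) = -252)
(13*25)*32 + G = (13*25)*32 - 252 = 325*32 - 252 = 10400 - 252 = 10148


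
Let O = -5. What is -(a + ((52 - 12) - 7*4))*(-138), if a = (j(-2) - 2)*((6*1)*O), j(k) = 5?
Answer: -10764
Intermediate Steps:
a = -90 (a = (5 - 2)*((6*1)*(-5)) = 3*(6*(-5)) = 3*(-30) = -90)
-(a + ((52 - 12) - 7*4))*(-138) = -(-90 + ((52 - 12) - 7*4))*(-138) = -(-90 + (40 - 28))*(-138) = -(-90 + 12)*(-138) = -(-78)*(-138) = -1*10764 = -10764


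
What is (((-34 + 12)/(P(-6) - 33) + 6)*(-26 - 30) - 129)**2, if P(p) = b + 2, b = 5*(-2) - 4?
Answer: 490932649/2025 ≈ 2.4244e+5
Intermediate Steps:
b = -14 (b = -10 - 4 = -14)
P(p) = -12 (P(p) = -14 + 2 = -12)
(((-34 + 12)/(P(-6) - 33) + 6)*(-26 - 30) - 129)**2 = (((-34 + 12)/(-12 - 33) + 6)*(-26 - 30) - 129)**2 = ((-22/(-45) + 6)*(-56) - 129)**2 = ((-22*(-1/45) + 6)*(-56) - 129)**2 = ((22/45 + 6)*(-56) - 129)**2 = ((292/45)*(-56) - 129)**2 = (-16352/45 - 129)**2 = (-22157/45)**2 = 490932649/2025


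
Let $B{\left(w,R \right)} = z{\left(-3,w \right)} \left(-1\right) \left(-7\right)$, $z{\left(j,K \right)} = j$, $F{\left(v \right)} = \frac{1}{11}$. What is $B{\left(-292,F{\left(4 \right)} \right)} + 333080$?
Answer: $333059$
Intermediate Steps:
$F{\left(v \right)} = \frac{1}{11}$
$B{\left(w,R \right)} = -21$ ($B{\left(w,R \right)} = \left(-3\right) \left(-1\right) \left(-7\right) = 3 \left(-7\right) = -21$)
$B{\left(-292,F{\left(4 \right)} \right)} + 333080 = -21 + 333080 = 333059$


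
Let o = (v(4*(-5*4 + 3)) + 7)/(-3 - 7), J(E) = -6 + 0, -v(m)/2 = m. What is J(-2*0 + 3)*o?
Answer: 429/5 ≈ 85.800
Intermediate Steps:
v(m) = -2*m
J(E) = -6
o = -143/10 (o = (-8*(-5*4 + 3) + 7)/(-3 - 7) = (-8*(-20 + 3) + 7)/(-10) = (-8*(-17) + 7)*(-1/10) = (-2*(-68) + 7)*(-1/10) = (136 + 7)*(-1/10) = 143*(-1/10) = -143/10 ≈ -14.300)
J(-2*0 + 3)*o = -6*(-143/10) = 429/5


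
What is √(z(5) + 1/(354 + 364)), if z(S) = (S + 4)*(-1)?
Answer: I*√4638998/718 ≈ 2.9998*I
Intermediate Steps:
z(S) = -4 - S (z(S) = (4 + S)*(-1) = -4 - S)
√(z(5) + 1/(354 + 364)) = √((-4 - 1*5) + 1/(354 + 364)) = √((-4 - 5) + 1/718) = √(-9 + 1/718) = √(-6461/718) = I*√4638998/718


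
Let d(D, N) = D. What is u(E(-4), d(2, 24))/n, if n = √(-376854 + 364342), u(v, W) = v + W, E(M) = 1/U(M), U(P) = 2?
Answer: -5*I*√782/6256 ≈ -0.02235*I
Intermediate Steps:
E(M) = ½ (E(M) = 1/2 = ½)
u(v, W) = W + v
n = 4*I*√782 (n = √(-12512) = 4*I*√782 ≈ 111.86*I)
u(E(-4), d(2, 24))/n = (2 + ½)/((4*I*√782)) = 5*(-I*√782/3128)/2 = -5*I*√782/6256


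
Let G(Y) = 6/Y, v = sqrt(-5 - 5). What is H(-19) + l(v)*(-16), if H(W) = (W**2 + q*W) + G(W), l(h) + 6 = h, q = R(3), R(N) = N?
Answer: 7594/19 - 16*I*sqrt(10) ≈ 399.68 - 50.596*I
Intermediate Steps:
q = 3
v = I*sqrt(10) (v = sqrt(-10) = I*sqrt(10) ≈ 3.1623*I)
l(h) = -6 + h
H(W) = W**2 + 3*W + 6/W (H(W) = (W**2 + 3*W) + 6/W = W**2 + 3*W + 6/W)
H(-19) + l(v)*(-16) = (6 + (-19)**2*(3 - 19))/(-19) + (-6 + I*sqrt(10))*(-16) = -(6 + 361*(-16))/19 + (96 - 16*I*sqrt(10)) = -(6 - 5776)/19 + (96 - 16*I*sqrt(10)) = -1/19*(-5770) + (96 - 16*I*sqrt(10)) = 5770/19 + (96 - 16*I*sqrt(10)) = 7594/19 - 16*I*sqrt(10)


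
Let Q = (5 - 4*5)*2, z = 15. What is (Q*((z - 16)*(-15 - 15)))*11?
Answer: -9900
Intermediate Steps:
Q = -30 (Q = (5 - 20)*2 = -15*2 = -30)
(Q*((z - 16)*(-15 - 15)))*11 = -30*(15 - 16)*(-15 - 15)*11 = -(-30)*(-30)*11 = -30*30*11 = -900*11 = -9900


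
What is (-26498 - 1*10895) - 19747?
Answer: -57140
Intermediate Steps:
(-26498 - 1*10895) - 19747 = (-26498 - 10895) - 19747 = -37393 - 19747 = -57140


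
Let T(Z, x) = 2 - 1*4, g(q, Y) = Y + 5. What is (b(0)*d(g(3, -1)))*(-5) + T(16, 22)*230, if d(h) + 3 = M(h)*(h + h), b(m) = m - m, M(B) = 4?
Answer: -460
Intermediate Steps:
g(q, Y) = 5 + Y
b(m) = 0
d(h) = -3 + 8*h (d(h) = -3 + 4*(h + h) = -3 + 4*(2*h) = -3 + 8*h)
T(Z, x) = -2 (T(Z, x) = 2 - 4 = -2)
(b(0)*d(g(3, -1)))*(-5) + T(16, 22)*230 = (0*(-3 + 8*(5 - 1)))*(-5) - 2*230 = (0*(-3 + 8*4))*(-5) - 460 = (0*(-3 + 32))*(-5) - 460 = (0*29)*(-5) - 460 = 0*(-5) - 460 = 0 - 460 = -460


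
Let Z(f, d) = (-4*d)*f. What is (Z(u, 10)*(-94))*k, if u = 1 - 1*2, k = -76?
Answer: 285760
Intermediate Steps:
u = -1 (u = 1 - 2 = -1)
Z(f, d) = -4*d*f
(Z(u, 10)*(-94))*k = (-4*10*(-1)*(-94))*(-76) = (40*(-94))*(-76) = -3760*(-76) = 285760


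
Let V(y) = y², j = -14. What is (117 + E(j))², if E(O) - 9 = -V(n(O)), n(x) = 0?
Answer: 15876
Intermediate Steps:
E(O) = 9 (E(O) = 9 - 1*0² = 9 - 1*0 = 9 + 0 = 9)
(117 + E(j))² = (117 + 9)² = 126² = 15876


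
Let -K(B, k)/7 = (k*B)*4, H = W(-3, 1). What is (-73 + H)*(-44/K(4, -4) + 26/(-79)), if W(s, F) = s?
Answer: 71839/2212 ≈ 32.477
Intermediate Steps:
H = -3
K(B, k) = -28*B*k (K(B, k) = -7*k*B*4 = -7*B*k*4 = -28*B*k)
(-73 + H)*(-44/K(4, -4) + 26/(-79)) = (-73 - 3)*(-44/((-28*4*(-4))) + 26/(-79)) = -76*(-44/448 + 26*(-1/79)) = -76*(-44*1/448 - 26/79) = -76*(-11/112 - 26/79) = -76*(-3781/8848) = 71839/2212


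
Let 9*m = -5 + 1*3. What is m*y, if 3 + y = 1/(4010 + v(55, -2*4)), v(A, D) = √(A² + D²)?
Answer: 96454046/144693099 + 2*√3089/144693099 ≈ 0.66661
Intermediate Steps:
y = -3 + 1/(4010 + √3089) (y = -3 + 1/(4010 + √(55² + (-2*4)²)) = -3 + 1/(4010 + √(3025 + (-8)²)) = -3 + 1/(4010 + √(3025 + 64)) = -3 + 1/(4010 + √3089) ≈ -2.9998)
m = -2/9 (m = (-5 + 1*3)/9 = (-5 + 3)/9 = (⅑)*(-2) = -2/9 ≈ -0.22222)
m*y = -2*(-48227023/16077011 - √3089/16077011)/9 = 96454046/144693099 + 2*√3089/144693099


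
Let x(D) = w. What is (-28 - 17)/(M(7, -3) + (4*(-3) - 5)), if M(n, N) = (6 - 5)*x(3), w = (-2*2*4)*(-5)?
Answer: -5/7 ≈ -0.71429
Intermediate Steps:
w = 80 (w = -4*4*(-5) = -16*(-5) = 80)
x(D) = 80
M(n, N) = 80 (M(n, N) = (6 - 5)*80 = 1*80 = 80)
(-28 - 17)/(M(7, -3) + (4*(-3) - 5)) = (-28 - 17)/(80 + (4*(-3) - 5)) = -45/(80 + (-12 - 5)) = -45/(80 - 17) = -45/63 = (1/63)*(-45) = -5/7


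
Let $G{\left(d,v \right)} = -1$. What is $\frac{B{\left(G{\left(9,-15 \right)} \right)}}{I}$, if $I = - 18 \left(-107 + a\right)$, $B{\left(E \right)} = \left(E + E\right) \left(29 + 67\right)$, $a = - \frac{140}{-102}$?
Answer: $- \frac{544}{5387} \approx -0.10098$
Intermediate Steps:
$a = \frac{70}{51}$ ($a = \left(-140\right) \left(- \frac{1}{102}\right) = \frac{70}{51} \approx 1.3725$)
$B{\left(E \right)} = 192 E$ ($B{\left(E \right)} = 2 E 96 = 192 E$)
$I = \frac{32322}{17}$ ($I = - 18 \left(-107 + \frac{70}{51}\right) = \left(-18\right) \left(- \frac{5387}{51}\right) = \frac{32322}{17} \approx 1901.3$)
$\frac{B{\left(G{\left(9,-15 \right)} \right)}}{I} = \frac{192 \left(-1\right)}{\frac{32322}{17}} = \left(-192\right) \frac{17}{32322} = - \frac{544}{5387}$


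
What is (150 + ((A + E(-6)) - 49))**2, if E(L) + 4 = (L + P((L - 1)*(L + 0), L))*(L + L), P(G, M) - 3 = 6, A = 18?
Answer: 6241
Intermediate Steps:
P(G, M) = 9 (P(G, M) = 3 + 6 = 9)
E(L) = -4 + 2*L*(9 + L) (E(L) = -4 + (L + 9)*(L + L) = -4 + (9 + L)*(2*L) = -4 + 2*L*(9 + L))
(150 + ((A + E(-6)) - 49))**2 = (150 + ((18 + (-4 + 2*(-6)**2 + 18*(-6))) - 49))**2 = (150 + ((18 + (-4 + 2*36 - 108)) - 49))**2 = (150 + ((18 + (-4 + 72 - 108)) - 49))**2 = (150 + ((18 - 40) - 49))**2 = (150 + (-22 - 49))**2 = (150 - 71)**2 = 79**2 = 6241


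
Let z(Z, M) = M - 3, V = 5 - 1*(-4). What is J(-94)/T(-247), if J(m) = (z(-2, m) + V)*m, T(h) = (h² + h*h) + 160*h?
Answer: 4136/41249 ≈ 0.10027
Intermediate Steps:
V = 9 (V = 5 + 4 = 9)
z(Z, M) = -3 + M
T(h) = 2*h² + 160*h (T(h) = (h² + h²) + 160*h = 2*h² + 160*h)
J(m) = m*(6 + m) (J(m) = ((-3 + m) + 9)*m = (6 + m)*m = m*(6 + m))
J(-94)/T(-247) = (-94*(6 - 94))/((2*(-247)*(80 - 247))) = (-94*(-88))/((2*(-247)*(-167))) = 8272/82498 = 8272*(1/82498) = 4136/41249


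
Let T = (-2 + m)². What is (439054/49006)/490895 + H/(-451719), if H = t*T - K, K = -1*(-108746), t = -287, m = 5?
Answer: 1339208928712778/5433456903168015 ≈ 0.24647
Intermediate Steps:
T = 9 (T = (-2 + 5)² = 3² = 9)
K = 108746
H = -111329 (H = -287*9 - 1*108746 = -2583 - 108746 = -111329)
(439054/49006)/490895 + H/(-451719) = (439054/49006)/490895 - 111329/(-451719) = (439054*(1/49006))*(1/490895) - 111329*(-1/451719) = (219527/24503)*(1/490895) + 111329/451719 = 219527/12028400185 + 111329/451719 = 1339208928712778/5433456903168015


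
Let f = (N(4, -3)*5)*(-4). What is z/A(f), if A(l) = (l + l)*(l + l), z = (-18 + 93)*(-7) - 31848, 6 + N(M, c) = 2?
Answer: -32373/25600 ≈ -1.2646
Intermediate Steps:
N(M, c) = -4 (N(M, c) = -6 + 2 = -4)
z = -32373 (z = 75*(-7) - 31848 = -525 - 31848 = -32373)
f = 80 (f = -4*5*(-4) = -20*(-4) = 80)
A(l) = 4*l**2 (A(l) = (2*l)*(2*l) = 4*l**2)
z/A(f) = -32373/(4*80**2) = -32373/(4*6400) = -32373/25600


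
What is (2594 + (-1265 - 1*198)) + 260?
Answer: 1391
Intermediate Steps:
(2594 + (-1265 - 1*198)) + 260 = (2594 + (-1265 - 198)) + 260 = (2594 - 1463) + 260 = 1131 + 260 = 1391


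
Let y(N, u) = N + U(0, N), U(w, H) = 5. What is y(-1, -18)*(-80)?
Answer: -320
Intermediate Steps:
y(N, u) = 5 + N (y(N, u) = N + 5 = 5 + N)
y(-1, -18)*(-80) = (5 - 1)*(-80) = 4*(-80) = -320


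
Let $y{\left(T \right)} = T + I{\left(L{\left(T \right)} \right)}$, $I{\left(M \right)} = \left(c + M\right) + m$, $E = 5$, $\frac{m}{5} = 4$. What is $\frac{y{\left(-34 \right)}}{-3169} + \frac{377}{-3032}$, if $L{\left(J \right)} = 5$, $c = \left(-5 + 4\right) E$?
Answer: $- \frac{1152265}{9608408} \approx -0.11992$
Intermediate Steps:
$m = 20$ ($m = 5 \cdot 4 = 20$)
$c = -5$ ($c = \left(-5 + 4\right) 5 = \left(-1\right) 5 = -5$)
$I{\left(M \right)} = 15 + M$ ($I{\left(M \right)} = \left(-5 + M\right) + 20 = 15 + M$)
$y{\left(T \right)} = 20 + T$ ($y{\left(T \right)} = T + \left(15 + 5\right) = T + 20 = 20 + T$)
$\frac{y{\left(-34 \right)}}{-3169} + \frac{377}{-3032} = \frac{20 - 34}{-3169} + \frac{377}{-3032} = \left(-14\right) \left(- \frac{1}{3169}\right) + 377 \left(- \frac{1}{3032}\right) = \frac{14}{3169} - \frac{377}{3032} = - \frac{1152265}{9608408}$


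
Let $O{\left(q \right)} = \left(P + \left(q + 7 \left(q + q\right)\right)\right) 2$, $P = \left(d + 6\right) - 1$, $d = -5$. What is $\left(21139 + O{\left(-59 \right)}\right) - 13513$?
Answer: $5856$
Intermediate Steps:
$P = 0$ ($P = \left(-5 + 6\right) - 1 = 1 - 1 = 0$)
$O{\left(q \right)} = 30 q$ ($O{\left(q \right)} = \left(0 + \left(q + 7 \left(q + q\right)\right)\right) 2 = \left(0 + \left(q + 7 \cdot 2 q\right)\right) 2 = \left(0 + \left(q + 14 q\right)\right) 2 = \left(0 + 15 q\right) 2 = 15 q 2 = 30 q$)
$\left(21139 + O{\left(-59 \right)}\right) - 13513 = \left(21139 + 30 \left(-59\right)\right) - 13513 = \left(21139 - 1770\right) - 13513 = 19369 - 13513 = 5856$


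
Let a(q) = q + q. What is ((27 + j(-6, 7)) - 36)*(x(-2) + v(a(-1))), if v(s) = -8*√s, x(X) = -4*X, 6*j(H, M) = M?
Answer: -188/3 + 188*I*√2/3 ≈ -62.667 + 88.624*I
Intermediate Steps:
j(H, M) = M/6
a(q) = 2*q
((27 + j(-6, 7)) - 36)*(x(-2) + v(a(-1))) = ((27 + (⅙)*7) - 36)*(-4*(-2) - 8*I*√2) = ((27 + 7/6) - 36)*(8 - 8*I*√2) = (169/6 - 36)*(8 - 8*I*√2) = -47*(8 - 8*I*√2)/6 = -188/3 + 188*I*√2/3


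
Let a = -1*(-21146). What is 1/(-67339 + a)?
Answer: -1/46193 ≈ -2.1648e-5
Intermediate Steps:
a = 21146
1/(-67339 + a) = 1/(-67339 + 21146) = 1/(-46193) = -1/46193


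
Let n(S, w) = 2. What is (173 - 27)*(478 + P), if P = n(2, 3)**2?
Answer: 70372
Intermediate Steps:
P = 4 (P = 2**2 = 4)
(173 - 27)*(478 + P) = (173 - 27)*(478 + 4) = 146*482 = 70372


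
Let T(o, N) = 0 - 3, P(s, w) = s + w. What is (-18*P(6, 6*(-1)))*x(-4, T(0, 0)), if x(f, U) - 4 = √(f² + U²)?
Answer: 0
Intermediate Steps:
T(o, N) = -3
x(f, U) = 4 + √(U² + f²) (x(f, U) = 4 + √(f² + U²) = 4 + √(U² + f²))
(-18*P(6, 6*(-1)))*x(-4, T(0, 0)) = (-18*(6 + 6*(-1)))*(4 + √((-3)² + (-4)²)) = (-18*(6 - 6))*(4 + √(9 + 16)) = (-18*0)*(4 + √25) = 0*(4 + 5) = 0*9 = 0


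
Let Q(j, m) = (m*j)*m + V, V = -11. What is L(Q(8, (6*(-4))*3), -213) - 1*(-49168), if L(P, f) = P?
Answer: 90629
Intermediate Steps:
Q(j, m) = -11 + j*m² (Q(j, m) = (m*j)*m - 11 = (j*m)*m - 11 = j*m² - 11 = -11 + j*m²)
L(Q(8, (6*(-4))*3), -213) - 1*(-49168) = (-11 + 8*((6*(-4))*3)²) - 1*(-49168) = (-11 + 8*(-24*3)²) + 49168 = (-11 + 8*(-72)²) + 49168 = (-11 + 8*5184) + 49168 = (-11 + 41472) + 49168 = 41461 + 49168 = 90629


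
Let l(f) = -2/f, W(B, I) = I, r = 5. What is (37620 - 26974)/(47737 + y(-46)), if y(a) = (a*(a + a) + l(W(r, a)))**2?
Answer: 2815867/4749872221 ≈ 0.00059283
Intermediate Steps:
y(a) = (-2/a + 2*a**2)**2 (y(a) = (a*(a + a) - 2/a)**2 = (a*(2*a) - 2/a)**2 = (2*a**2 - 2/a)**2 = (-2/a + 2*a**2)**2)
(37620 - 26974)/(47737 + y(-46)) = (37620 - 26974)/(47737 + 4*(-1 + (-46)**3)**2/(-46)**2) = 10646/(47737 + 4*(1/2116)*(-1 - 97336)**2) = 10646/(47737 + 4*(1/2116)*(-97337)**2) = 10646/(47737 + 4*(1/2116)*9474491569) = 10646/(47737 + 9474491569/529) = 10646/(9499744442/529) = 10646*(529/9499744442) = 2815867/4749872221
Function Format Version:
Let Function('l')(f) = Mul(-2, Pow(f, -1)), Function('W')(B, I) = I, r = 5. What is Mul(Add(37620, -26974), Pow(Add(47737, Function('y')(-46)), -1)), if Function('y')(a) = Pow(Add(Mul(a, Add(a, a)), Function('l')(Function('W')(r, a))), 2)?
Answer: Rational(2815867, 4749872221) ≈ 0.00059283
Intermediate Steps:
Function('y')(a) = Pow(Add(Mul(-2, Pow(a, -1)), Mul(2, Pow(a, 2))), 2) (Function('y')(a) = Pow(Add(Mul(a, Add(a, a)), Mul(-2, Pow(a, -1))), 2) = Pow(Add(Mul(a, Mul(2, a)), Mul(-2, Pow(a, -1))), 2) = Pow(Add(Mul(2, Pow(a, 2)), Mul(-2, Pow(a, -1))), 2) = Pow(Add(Mul(-2, Pow(a, -1)), Mul(2, Pow(a, 2))), 2))
Mul(Add(37620, -26974), Pow(Add(47737, Function('y')(-46)), -1)) = Mul(Add(37620, -26974), Pow(Add(47737, Mul(4, Pow(-46, -2), Pow(Add(-1, Pow(-46, 3)), 2))), -1)) = Mul(10646, Pow(Add(47737, Mul(4, Rational(1, 2116), Pow(Add(-1, -97336), 2))), -1)) = Mul(10646, Pow(Add(47737, Mul(4, Rational(1, 2116), Pow(-97337, 2))), -1)) = Mul(10646, Pow(Add(47737, Mul(4, Rational(1, 2116), 9474491569)), -1)) = Mul(10646, Pow(Add(47737, Rational(9474491569, 529)), -1)) = Mul(10646, Pow(Rational(9499744442, 529), -1)) = Mul(10646, Rational(529, 9499744442)) = Rational(2815867, 4749872221)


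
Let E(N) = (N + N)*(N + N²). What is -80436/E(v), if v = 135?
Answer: -6703/413100 ≈ -0.016226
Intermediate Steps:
E(N) = 2*N*(N + N²) (E(N) = (2*N)*(N + N²) = 2*N*(N + N²))
-80436/E(v) = -80436*1/(36450*(1 + 135)) = -80436/(2*18225*136) = -80436/4957200 = -80436*1/4957200 = -6703/413100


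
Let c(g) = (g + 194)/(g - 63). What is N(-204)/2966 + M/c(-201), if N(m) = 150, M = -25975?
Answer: -10169523675/10381 ≈ -9.7963e+5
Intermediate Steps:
c(g) = (194 + g)/(-63 + g)
N(-204)/2966 + M/c(-201) = 150/2966 - 25975*(-63 - 201)/(194 - 201) = 150*(1/2966) - 25975/(-7/(-264)) = 75/1483 - 25975/((-1/264*(-7))) = 75/1483 - 25975/7/264 = 75/1483 - 25975*264/7 = 75/1483 - 6857400/7 = -10169523675/10381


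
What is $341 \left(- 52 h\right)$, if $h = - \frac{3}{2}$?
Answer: $26598$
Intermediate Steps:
$h = - \frac{3}{2}$ ($h = \left(-3\right) \frac{1}{2} = - \frac{3}{2} \approx -1.5$)
$341 \left(- 52 h\right) = 341 \left(\left(-52\right) \left(- \frac{3}{2}\right)\right) = 341 \cdot 78 = 26598$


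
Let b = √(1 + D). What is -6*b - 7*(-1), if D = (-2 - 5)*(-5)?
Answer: -29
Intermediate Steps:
D = 35 (D = -7*(-5) = 35)
b = 6 (b = √(1 + 35) = √36 = 6)
-6*b - 7*(-1) = -6*6 - 7*(-1) = -36 + 7 = -29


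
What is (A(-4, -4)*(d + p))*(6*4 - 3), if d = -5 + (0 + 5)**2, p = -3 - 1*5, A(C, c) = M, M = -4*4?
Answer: -4032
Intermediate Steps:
M = -16
A(C, c) = -16
p = -8 (p = -3 - 5 = -8)
d = 20 (d = -5 + 5**2 = -5 + 25 = 20)
(A(-4, -4)*(d + p))*(6*4 - 3) = (-16*(20 - 8))*(6*4 - 3) = (-16*12)*(24 - 3) = -192*21 = -4032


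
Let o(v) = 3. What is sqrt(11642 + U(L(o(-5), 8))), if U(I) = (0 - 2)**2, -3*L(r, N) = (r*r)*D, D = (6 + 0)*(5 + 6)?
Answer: 3*sqrt(1294) ≈ 107.92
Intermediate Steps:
D = 66 (D = 6*11 = 66)
L(r, N) = -22*r**2 (L(r, N) = -r*r*66/3 = -r**2*66/3 = -22*r**2)
U(I) = 4 (U(I) = (-2)**2 = 4)
sqrt(11642 + U(L(o(-5), 8))) = sqrt(11642 + 4) = sqrt(11646) = 3*sqrt(1294)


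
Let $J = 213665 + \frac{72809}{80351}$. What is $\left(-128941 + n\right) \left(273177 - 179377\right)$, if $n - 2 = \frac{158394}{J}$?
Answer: $- \frac{8651669335745439150}{715344551} \approx -1.2094 \cdot 10^{10}$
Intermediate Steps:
$J = \frac{17168269224}{80351}$ ($J = 213665 + 72809 \cdot \frac{1}{80351} = 213665 + \frac{72809}{80351} = \frac{17168269224}{80351} \approx 2.1367 \cdot 10^{5}$)
$n = \frac{7843942457}{2861378204}$ ($n = 2 + \frac{158394}{\frac{17168269224}{80351}} = 2 + 158394 \cdot \frac{80351}{17168269224} = 2 + \frac{2121186049}{2861378204} = \frac{7843942457}{2861378204} \approx 2.7413$)
$\left(-128941 + n\right) \left(273177 - 179377\right) = \left(-128941 + \frac{7843942457}{2861378204}\right) \left(273177 - 179377\right) = \left(- \frac{368941123059507}{2861378204}\right) 93800 = - \frac{8651669335745439150}{715344551}$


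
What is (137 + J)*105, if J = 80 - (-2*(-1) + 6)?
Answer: 21945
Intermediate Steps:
J = 72 (J = 80 - (2 + 6) = 80 - 1*8 = 80 - 8 = 72)
(137 + J)*105 = (137 + 72)*105 = 209*105 = 21945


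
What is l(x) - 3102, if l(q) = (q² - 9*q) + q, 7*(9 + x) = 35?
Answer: -3054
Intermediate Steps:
x = -4 (x = -9 + (⅐)*35 = -9 + 5 = -4)
l(q) = q² - 8*q
l(x) - 3102 = -4*(-8 - 4) - 3102 = -4*(-12) - 3102 = 48 - 3102 = -3054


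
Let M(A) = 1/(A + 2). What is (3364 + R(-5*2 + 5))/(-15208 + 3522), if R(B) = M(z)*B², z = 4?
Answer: -20209/70116 ≈ -0.28822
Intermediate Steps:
M(A) = 1/(2 + A)
R(B) = B²/6 (R(B) = B²/(2 + 4) = B²/6)
(3364 + R(-5*2 + 5))/(-15208 + 3522) = (3364 + (-5*2 + 5)²/6)/(-15208 + 3522) = (3364 + (-10 + 5)²/6)/(-11686) = (3364 + (⅙)*(-5)²)*(-1/11686) = (3364 + (⅙)*25)*(-1/11686) = (3364 + 25/6)*(-1/11686) = (20209/6)*(-1/11686) = -20209/70116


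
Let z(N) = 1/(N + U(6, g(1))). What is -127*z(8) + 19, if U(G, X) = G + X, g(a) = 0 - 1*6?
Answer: 25/8 ≈ 3.1250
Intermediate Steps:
g(a) = -6 (g(a) = 0 - 6 = -6)
z(N) = 1/N (z(N) = 1/(N + (6 - 6)) = 1/(N + 0) = 1/N)
-127*z(8) + 19 = -127/8 + 19 = 25/8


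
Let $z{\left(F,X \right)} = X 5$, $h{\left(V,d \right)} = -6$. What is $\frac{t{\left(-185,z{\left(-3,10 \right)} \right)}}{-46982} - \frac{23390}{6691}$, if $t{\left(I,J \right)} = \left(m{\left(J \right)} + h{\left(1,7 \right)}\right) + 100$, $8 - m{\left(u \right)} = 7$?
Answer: $- \frac{1099544625}{314356562} \approx -3.4978$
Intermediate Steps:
$z{\left(F,X \right)} = 5 X$
$m{\left(u \right)} = 1$ ($m{\left(u \right)} = 8 - 7 = 1$)
$t{\left(I,J \right)} = 95$ ($t{\left(I,J \right)} = \left(1 - 6\right) + 100 = -5 + 100 = 95$)
$\frac{t{\left(-185,z{\left(-3,10 \right)} \right)}}{-46982} - \frac{23390}{6691} = \frac{95}{-46982} - \frac{23390}{6691} = 95 \left(- \frac{1}{46982}\right) - \frac{23390}{6691} = - \frac{95}{46982} - \frac{23390}{6691} = - \frac{1099544625}{314356562}$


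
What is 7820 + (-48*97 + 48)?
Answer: 3212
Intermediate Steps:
7820 + (-48*97 + 48) = 7820 + (-4656 + 48) = 7820 - 4608 = 3212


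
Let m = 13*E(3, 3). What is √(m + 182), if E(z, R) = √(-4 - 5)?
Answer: √(182 + 39*I) ≈ 13.567 + 1.4373*I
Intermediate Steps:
E(z, R) = 3*I (E(z, R) = √(-9) = 3*I)
m = 39*I (m = 13*(3*I) = 39*I ≈ 39.0*I)
√(m + 182) = √(39*I + 182) = √(182 + 39*I)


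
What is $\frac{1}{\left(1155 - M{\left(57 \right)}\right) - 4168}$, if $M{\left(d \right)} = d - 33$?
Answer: $- \frac{1}{3037} \approx -0.00032927$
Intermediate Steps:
$M{\left(d \right)} = -33 + d$
$\frac{1}{\left(1155 - M{\left(57 \right)}\right) - 4168} = \frac{1}{\left(1155 - \left(-33 + 57\right)\right) - 4168} = \frac{1}{\left(1155 - 24\right) - 4168} = \frac{1}{1131 - 4168} = \frac{1}{-3037} = - \frac{1}{3037}$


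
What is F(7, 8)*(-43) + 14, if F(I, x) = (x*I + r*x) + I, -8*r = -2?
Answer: -2781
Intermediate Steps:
r = ¼ (r = -⅛*(-2) = ¼ ≈ 0.25000)
F(I, x) = I + x/4 + I*x (F(I, x) = (x*I + x/4) + I = (I*x + x/4) + I = (x/4 + I*x) + I = I + x/4 + I*x)
F(7, 8)*(-43) + 14 = (7 + (¼)*8 + 7*8)*(-43) + 14 = (7 + 2 + 56)*(-43) + 14 = 65*(-43) + 14 = -2795 + 14 = -2781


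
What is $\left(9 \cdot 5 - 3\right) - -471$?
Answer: $513$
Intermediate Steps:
$\left(9 \cdot 5 - 3\right) - -471 = \left(45 - 3\right) + 471 = 42 + 471 = 513$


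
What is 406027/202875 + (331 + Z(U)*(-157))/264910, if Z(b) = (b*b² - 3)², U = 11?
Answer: -11212989512761/10748723250 ≈ -1043.2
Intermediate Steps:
Z(b) = (-3 + b³)² (Z(b) = (b³ - 3)² = (-3 + b³)²)
406027/202875 + (331 + Z(U)*(-157))/264910 = 406027/202875 + (331 + (-3 + 11³)²*(-157))/264910 = 406027*(1/202875) + (331 + (-3 + 1331)²*(-157))*(1/264910) = 406027/202875 + (331 + 1328²*(-157))*(1/264910) = 406027/202875 + (331 + 1763584*(-157))*(1/264910) = 406027/202875 + (331 - 276882688)*(1/264910) = 406027/202875 - 276882357*1/264910 = 406027/202875 - 276882357/264910 = -11212989512761/10748723250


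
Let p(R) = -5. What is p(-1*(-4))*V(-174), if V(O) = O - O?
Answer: 0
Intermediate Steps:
V(O) = 0
p(-1*(-4))*V(-174) = -5*0 = 0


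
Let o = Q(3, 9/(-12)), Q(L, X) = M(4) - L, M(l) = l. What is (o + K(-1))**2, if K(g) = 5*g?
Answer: 16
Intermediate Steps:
Q(L, X) = 4 - L
o = 1 (o = 4 - 1*3 = 4 - 3 = 1)
(o + K(-1))**2 = (1 + 5*(-1))**2 = (1 - 5)**2 = (-4)**2 = 16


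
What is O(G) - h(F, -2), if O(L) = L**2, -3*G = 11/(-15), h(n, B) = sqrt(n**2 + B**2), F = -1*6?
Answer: 121/2025 - 2*sqrt(10) ≈ -6.2648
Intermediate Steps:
F = -6
h(n, B) = sqrt(B**2 + n**2)
G = 11/45 (G = -11/(3*(-15)) = -11*(-1)/(3*15) = -1/3*(-11/15) = 11/45 ≈ 0.24444)
O(G) - h(F, -2) = (11/45)**2 - sqrt((-2)**2 + (-6)**2) = 121/2025 - sqrt(4 + 36) = 121/2025 - sqrt(40) = 121/2025 - 2*sqrt(10)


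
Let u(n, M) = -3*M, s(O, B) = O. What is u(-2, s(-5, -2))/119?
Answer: 15/119 ≈ 0.12605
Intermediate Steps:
u(-2, s(-5, -2))/119 = (-3*(-5))/119 = (1/119)*15 = 15/119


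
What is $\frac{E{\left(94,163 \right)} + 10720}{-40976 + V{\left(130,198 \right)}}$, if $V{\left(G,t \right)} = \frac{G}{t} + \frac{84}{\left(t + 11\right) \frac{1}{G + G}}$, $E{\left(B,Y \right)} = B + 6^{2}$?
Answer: $- \frac{20408850}{76878061} \approx -0.26547$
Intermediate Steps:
$E{\left(B,Y \right)} = 36 + B$ ($E{\left(B,Y \right)} = B + 36 = 36 + B$)
$V{\left(G,t \right)} = \frac{G}{t} + \frac{168 G}{11 + t}$ ($V{\left(G,t \right)} = \frac{G}{t} + \frac{84}{\left(11 + t\right) \frac{1}{2 G}} = \frac{G}{t} + \frac{84}{\frac{1}{2} \frac{1}{G} \left(11 + t\right)} = \frac{G}{t} + 84 \frac{2 G}{11 + t} = \frac{G}{t} + \frac{168 G}{11 + t}$)
$\frac{E{\left(94,163 \right)} + 10720}{-40976 + V{\left(130,198 \right)}} = \frac{\left(36 + 94\right) + 10720}{-40976 + \frac{130 \left(11 + 169 \cdot 198\right)}{198 \left(11 + 198\right)}} = \frac{130 + 10720}{-40976 + 130 \cdot \frac{1}{198} \cdot \frac{1}{209} \left(11 + 33462\right)} = \frac{10850}{-40976 + 130 \cdot \frac{1}{198} \cdot \frac{1}{209} \cdot 33473} = \frac{10850}{-40976 + \frac{197795}{1881}} = \frac{10850}{- \frac{76878061}{1881}} = 10850 \left(- \frac{1881}{76878061}\right) = - \frac{20408850}{76878061}$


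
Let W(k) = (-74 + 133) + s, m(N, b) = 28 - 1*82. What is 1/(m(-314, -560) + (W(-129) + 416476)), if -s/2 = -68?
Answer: 1/416617 ≈ 2.4003e-6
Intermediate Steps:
s = 136 (s = -2*(-68) = 136)
m(N, b) = -54 (m(N, b) = 28 - 82 = -54)
W(k) = 195 (W(k) = (-74 + 133) + 136 = 59 + 136 = 195)
1/(m(-314, -560) + (W(-129) + 416476)) = 1/(-54 + (195 + 416476)) = 1/(-54 + 416671) = 1/416617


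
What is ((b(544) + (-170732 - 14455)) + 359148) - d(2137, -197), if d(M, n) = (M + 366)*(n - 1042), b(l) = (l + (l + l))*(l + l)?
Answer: 5050794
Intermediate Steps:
b(l) = 6*l**2 (b(l) = (l + 2*l)*(2*l) = (3*l)*(2*l) = 6*l**2)
d(M, n) = (-1042 + n)*(366 + M) (d(M, n) = (366 + M)*(-1042 + n) = (-1042 + n)*(366 + M))
((b(544) + (-170732 - 14455)) + 359148) - d(2137, -197) = ((6*544**2 + (-170732 - 14455)) + 359148) - (-381372 - 1042*2137 + 366*(-197) + 2137*(-197)) = ((6*295936 - 185187) + 359148) - (-381372 - 2226754 - 72102 - 420989) = ((1775616 - 185187) + 359148) - 1*(-3101217) = (1590429 + 359148) + 3101217 = 1949577 + 3101217 = 5050794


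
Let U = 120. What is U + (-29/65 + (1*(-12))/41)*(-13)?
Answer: 26569/205 ≈ 129.60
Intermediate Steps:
U + (-29/65 + (1*(-12))/41)*(-13) = 120 + (-29/65 + (1*(-12))/41)*(-13) = 120 + (-29*1/65 - 12*1/41)*(-13) = 120 + (-29/65 - 12/41)*(-13) = 120 - 1969/2665*(-13) = 120 + 1969/205 = 26569/205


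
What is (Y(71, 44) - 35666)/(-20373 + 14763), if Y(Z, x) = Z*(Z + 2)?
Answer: 10161/1870 ≈ 5.4337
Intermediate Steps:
Y(Z, x) = Z*(2 + Z)
(Y(71, 44) - 35666)/(-20373 + 14763) = (71*(2 + 71) - 35666)/(-20373 + 14763) = (71*73 - 35666)/(-5610) = (5183 - 35666)*(-1/5610) = -30483*(-1/5610) = 10161/1870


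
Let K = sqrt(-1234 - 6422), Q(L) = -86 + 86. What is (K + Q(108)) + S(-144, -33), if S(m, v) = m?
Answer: -144 + 2*I*sqrt(1914) ≈ -144.0 + 87.499*I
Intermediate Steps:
Q(L) = 0
K = 2*I*sqrt(1914) (K = sqrt(-7656) = 2*I*sqrt(1914) ≈ 87.499*I)
(K + Q(108)) + S(-144, -33) = (2*I*sqrt(1914) + 0) - 144 = 2*I*sqrt(1914) - 144 = -144 + 2*I*sqrt(1914)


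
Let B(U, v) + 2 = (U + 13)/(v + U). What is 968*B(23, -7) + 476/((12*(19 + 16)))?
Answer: 3647/15 ≈ 243.13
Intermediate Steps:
B(U, v) = -2 + (13 + U)/(U + v) (B(U, v) = -2 + (U + 13)/(v + U) = -2 + (13 + U)/(U + v))
968*B(23, -7) + 476/((12*(19 + 16))) = 968*((13 - 1*23 - 2*(-7))/(23 - 7)) + 476/((12*(19 + 16))) = 968*((13 - 23 + 14)/16) + 476/((12*35)) = 968*((1/16)*4) + 476/420 = 968*(¼) + 476*(1/420) = 242 + 17/15 = 3647/15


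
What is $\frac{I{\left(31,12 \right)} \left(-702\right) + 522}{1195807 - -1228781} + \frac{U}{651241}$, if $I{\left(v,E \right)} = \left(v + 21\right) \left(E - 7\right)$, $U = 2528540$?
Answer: $\frac{1002023863667}{263165185618} \approx 3.8076$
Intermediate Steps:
$I{\left(v,E \right)} = \left(-7 + E\right) \left(21 + v\right)$ ($I{\left(v,E \right)} = \left(21 + v\right) \left(-7 + E\right) = \left(-7 + E\right) \left(21 + v\right)$)
$\frac{I{\left(31,12 \right)} \left(-702\right) + 522}{1195807 - -1228781} + \frac{U}{651241} = \frac{\left(-147 - 217 + 21 \cdot 12 + 12 \cdot 31\right) \left(-702\right) + 522}{1195807 - -1228781} + \frac{2528540}{651241} = \frac{\left(-147 - 217 + 252 + 372\right) \left(-702\right) + 522}{1195807 + 1228781} + 2528540 \cdot \frac{1}{651241} = \frac{260 \left(-702\right) + 522}{2424588} + \frac{2528540}{651241} = \left(-182520 + 522\right) \frac{1}{2424588} + \frac{2528540}{651241} = \left(-181998\right) \frac{1}{2424588} + \frac{2528540}{651241} = - \frac{30333}{404098} + \frac{2528540}{651241} = \frac{1002023863667}{263165185618}$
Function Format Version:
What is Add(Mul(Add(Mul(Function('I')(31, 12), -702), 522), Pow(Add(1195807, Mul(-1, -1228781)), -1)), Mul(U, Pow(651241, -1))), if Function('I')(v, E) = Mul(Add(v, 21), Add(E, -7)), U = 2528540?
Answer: Rational(1002023863667, 263165185618) ≈ 3.8076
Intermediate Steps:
Function('I')(v, E) = Mul(Add(-7, E), Add(21, v)) (Function('I')(v, E) = Mul(Add(21, v), Add(-7, E)) = Mul(Add(-7, E), Add(21, v)))
Add(Mul(Add(Mul(Function('I')(31, 12), -702), 522), Pow(Add(1195807, Mul(-1, -1228781)), -1)), Mul(U, Pow(651241, -1))) = Add(Mul(Add(Mul(Add(-147, Mul(-7, 31), Mul(21, 12), Mul(12, 31)), -702), 522), Pow(Add(1195807, Mul(-1, -1228781)), -1)), Mul(2528540, Pow(651241, -1))) = Add(Mul(Add(Mul(Add(-147, -217, 252, 372), -702), 522), Pow(Add(1195807, 1228781), -1)), Mul(2528540, Rational(1, 651241))) = Add(Mul(Add(Mul(260, -702), 522), Pow(2424588, -1)), Rational(2528540, 651241)) = Add(Mul(Add(-182520, 522), Rational(1, 2424588)), Rational(2528540, 651241)) = Add(Mul(-181998, Rational(1, 2424588)), Rational(2528540, 651241)) = Add(Rational(-30333, 404098), Rational(2528540, 651241)) = Rational(1002023863667, 263165185618)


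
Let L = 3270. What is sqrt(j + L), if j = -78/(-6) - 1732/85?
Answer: sqrt(23572455)/85 ≈ 57.119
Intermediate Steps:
j = -627/85 (j = -78*(-1/6) - 1732*1/85 = 13 - 1732/85 = -627/85 ≈ -7.3765)
sqrt(j + L) = sqrt(-627/85 + 3270) = sqrt(277323/85) = sqrt(23572455)/85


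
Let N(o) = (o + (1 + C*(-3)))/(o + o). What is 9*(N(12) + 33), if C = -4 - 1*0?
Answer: 2451/8 ≈ 306.38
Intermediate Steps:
C = -4 (C = -4 + 0 = -4)
N(o) = (13 + o)/(2*o) (N(o) = (o + (1 - 4*(-3)))/(o + o) = (o + (1 + 12))/((2*o)) = (o + 13)*(1/(2*o)) = (13 + o)*(1/(2*o)) = (13 + o)/(2*o))
9*(N(12) + 33) = 9*((1/2)*(13 + 12)/12 + 33) = 9*((1/2)*(1/12)*25 + 33) = 9*(25/24 + 33) = 9*(817/24) = 2451/8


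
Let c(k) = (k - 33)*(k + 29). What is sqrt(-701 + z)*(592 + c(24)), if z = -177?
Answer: 115*I*sqrt(878) ≈ 3407.6*I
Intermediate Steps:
c(k) = (-33 + k)*(29 + k)
sqrt(-701 + z)*(592 + c(24)) = sqrt(-701 - 177)*(592 + (-957 + 24**2 - 4*24)) = sqrt(-878)*(592 + (-957 + 576 - 96)) = (I*sqrt(878))*(592 - 477) = (I*sqrt(878))*115 = 115*I*sqrt(878)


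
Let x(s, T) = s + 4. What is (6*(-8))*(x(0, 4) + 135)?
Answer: -6672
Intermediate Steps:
x(s, T) = 4 + s
(6*(-8))*(x(0, 4) + 135) = (6*(-8))*((4 + 0) + 135) = -48*(4 + 135) = -48*139 = -6672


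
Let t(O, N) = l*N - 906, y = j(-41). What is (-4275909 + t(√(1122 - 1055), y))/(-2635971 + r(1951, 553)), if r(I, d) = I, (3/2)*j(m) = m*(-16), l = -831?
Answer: 4640239/2634020 ≈ 1.7617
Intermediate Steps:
j(m) = -32*m/3 (j(m) = 2*(m*(-16))/3 = 2*(-16*m)/3 = -32*m/3)
y = 1312/3 (y = -32/3*(-41) = 1312/3 ≈ 437.33)
t(O, N) = -906 - 831*N (t(O, N) = -831*N - 906 = -906 - 831*N)
(-4275909 + t(√(1122 - 1055), y))/(-2635971 + r(1951, 553)) = (-4275909 + (-906 - 831*1312/3))/(-2635971 + 1951) = (-4275909 + (-906 - 363424))/(-2634020) = (-4275909 - 364330)*(-1/2634020) = -4640239*(-1/2634020) = 4640239/2634020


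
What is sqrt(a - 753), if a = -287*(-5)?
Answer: sqrt(682) ≈ 26.115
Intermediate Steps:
a = 1435
sqrt(a - 753) = sqrt(1435 - 753) = sqrt(682)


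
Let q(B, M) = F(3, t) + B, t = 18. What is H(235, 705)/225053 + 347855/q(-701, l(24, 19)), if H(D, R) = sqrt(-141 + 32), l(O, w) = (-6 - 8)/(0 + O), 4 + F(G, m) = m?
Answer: -347855/687 + I*sqrt(109)/225053 ≈ -506.34 + 4.639e-5*I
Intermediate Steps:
F(G, m) = -4 + m
l(O, w) = -14/O
H(D, R) = I*sqrt(109) (H(D, R) = sqrt(-109) = I*sqrt(109))
q(B, M) = 14 + B (q(B, M) = (-4 + 18) + B = 14 + B)
H(235, 705)/225053 + 347855/q(-701, l(24, 19)) = (I*sqrt(109))/225053 + 347855/(14 - 701) = (I*sqrt(109))*(1/225053) + 347855/(-687) = I*sqrt(109)/225053 + 347855*(-1/687) = I*sqrt(109)/225053 - 347855/687 = -347855/687 + I*sqrt(109)/225053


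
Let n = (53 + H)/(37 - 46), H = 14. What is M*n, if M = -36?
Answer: 268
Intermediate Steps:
n = -67/9 (n = (53 + 14)/(37 - 46) = 67/(-9) = 67*(-⅑) = -67/9 ≈ -7.4444)
M*n = -36*(-67/9) = 268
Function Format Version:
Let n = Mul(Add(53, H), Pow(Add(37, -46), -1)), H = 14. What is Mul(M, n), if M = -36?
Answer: 268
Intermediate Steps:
n = Rational(-67, 9) (n = Mul(Add(53, 14), Pow(Add(37, -46), -1)) = Mul(67, Pow(-9, -1)) = Mul(67, Rational(-1, 9)) = Rational(-67, 9) ≈ -7.4444)
Mul(M, n) = Mul(-36, Rational(-67, 9)) = 268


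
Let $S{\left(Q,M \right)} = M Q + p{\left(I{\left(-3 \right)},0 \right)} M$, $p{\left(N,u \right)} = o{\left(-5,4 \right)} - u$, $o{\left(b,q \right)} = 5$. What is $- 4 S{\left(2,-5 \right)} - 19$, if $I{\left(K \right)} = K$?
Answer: $121$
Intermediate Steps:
$p{\left(N,u \right)} = 5 - u$
$S{\left(Q,M \right)} = 5 M + M Q$ ($S{\left(Q,M \right)} = M Q + \left(5 - 0\right) M = M Q + \left(5 + 0\right) M = M Q + 5 M = 5 M + M Q$)
$- 4 S{\left(2,-5 \right)} - 19 = - 4 \left(- 5 \left(5 + 2\right)\right) - 19 = - 4 \left(\left(-5\right) 7\right) - 19 = \left(-4\right) \left(-35\right) - 19 = 140 - 19 = 121$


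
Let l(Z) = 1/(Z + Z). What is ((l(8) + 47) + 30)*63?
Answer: 77679/16 ≈ 4854.9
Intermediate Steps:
l(Z) = 1/(2*Z)
((l(8) + 47) + 30)*63 = (((½)/8 + 47) + 30)*63 = (((½)*(⅛) + 47) + 30)*63 = ((1/16 + 47) + 30)*63 = (753/16 + 30)*63 = (1233/16)*63 = 77679/16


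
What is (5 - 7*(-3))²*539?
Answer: 364364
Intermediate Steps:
(5 - 7*(-3))²*539 = (5 + 21)²*539 = 26²*539 = 676*539 = 364364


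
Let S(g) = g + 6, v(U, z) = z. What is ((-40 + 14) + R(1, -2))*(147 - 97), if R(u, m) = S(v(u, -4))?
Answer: -1200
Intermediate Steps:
S(g) = 6 + g
R(u, m) = 2 (R(u, m) = 6 - 4 = 2)
((-40 + 14) + R(1, -2))*(147 - 97) = ((-40 + 14) + 2)*(147 - 97) = (-26 + 2)*50 = -24*50 = -1200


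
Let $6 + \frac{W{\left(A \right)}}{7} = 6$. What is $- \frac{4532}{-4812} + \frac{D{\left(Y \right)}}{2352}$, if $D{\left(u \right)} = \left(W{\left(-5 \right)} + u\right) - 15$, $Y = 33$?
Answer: $\frac{447745}{471576} \approx 0.94946$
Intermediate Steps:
$W{\left(A \right)} = 0$ ($W{\left(A \right)} = -42 + 7 \cdot 6 = -42 + 42 = 0$)
$D{\left(u \right)} = -15 + u$ ($D{\left(u \right)} = \left(0 + u\right) - 15 = u - 15 = -15 + u$)
$- \frac{4532}{-4812} + \frac{D{\left(Y \right)}}{2352} = - \frac{4532}{-4812} + \frac{-15 + 33}{2352} = \left(-4532\right) \left(- \frac{1}{4812}\right) + 18 \cdot \frac{1}{2352} = \frac{1133}{1203} + \frac{3}{392} = \frac{447745}{471576}$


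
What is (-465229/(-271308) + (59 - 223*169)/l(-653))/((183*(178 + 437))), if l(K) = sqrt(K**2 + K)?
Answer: 465229/30534358860 - 18814*sqrt(106439)/11979177255 ≈ -0.00049716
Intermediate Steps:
l(K) = sqrt(K + K**2)
(-465229/(-271308) + (59 - 223*169)/l(-653))/((183*(178 + 437))) = (-465229/(-271308) + (59 - 223*169)/(sqrt(-653*(1 - 653))))/((183*(178 + 437))) = (-465229*(-1/271308) + (59 - 37687)/(sqrt(-653*(-652))))/((183*615)) = (465229/271308 - 37628*sqrt(106439)/212878)/112545 = (465229/271308 - 37628*sqrt(106439)/212878)*(1/112545) = (465229/271308 - 18814*sqrt(106439)/106439)*(1/112545) = 465229/30534358860 - 18814*sqrt(106439)/11979177255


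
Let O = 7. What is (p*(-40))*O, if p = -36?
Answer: 10080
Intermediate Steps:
(p*(-40))*O = -36*(-40)*7 = 1440*7 = 10080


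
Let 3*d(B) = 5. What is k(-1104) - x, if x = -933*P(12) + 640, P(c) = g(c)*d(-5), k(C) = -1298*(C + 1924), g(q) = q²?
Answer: -841080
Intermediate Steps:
d(B) = 5/3 (d(B) = (⅓)*5 = 5/3)
k(C) = -2497352 - 1298*C (k(C) = -1298*(1924 + C) = -2497352 - 1298*C)
P(c) = 5*c²/3 (P(c) = c²*(5/3) = 5*c²/3)
x = -223280 (x = -1555*12² + 640 = -1555*144 + 640 = -933*240 + 640 = -223920 + 640 = -223280)
k(-1104) - x = (-2497352 - 1298*(-1104)) - 1*(-223280) = (-2497352 + 1432992) + 223280 = -1064360 + 223280 = -841080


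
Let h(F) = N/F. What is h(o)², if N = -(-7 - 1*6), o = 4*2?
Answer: 169/64 ≈ 2.6406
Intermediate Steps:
o = 8
N = 13 (N = -(-7 - 6) = -1*(-13) = 13)
h(F) = 13/F
h(o)² = (13/8)² = 169/64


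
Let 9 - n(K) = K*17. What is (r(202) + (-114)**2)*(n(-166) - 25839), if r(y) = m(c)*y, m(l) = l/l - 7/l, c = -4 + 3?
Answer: -336192896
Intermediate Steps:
n(K) = 9 - 17*K (n(K) = 9 - K*17 = 9 - 17*K)
c = -1
m(l) = 1 - 7/l
r(y) = 8*y (r(y) = ((-7 - 1)/(-1))*y = (-1*(-8))*y = 8*y)
(r(202) + (-114)**2)*(n(-166) - 25839) = (8*202 + (-114)**2)*((9 - 17*(-166)) - 25839) = (1616 + 12996)*((9 + 2822) - 25839) = 14612*(2831 - 25839) = 14612*(-23008) = -336192896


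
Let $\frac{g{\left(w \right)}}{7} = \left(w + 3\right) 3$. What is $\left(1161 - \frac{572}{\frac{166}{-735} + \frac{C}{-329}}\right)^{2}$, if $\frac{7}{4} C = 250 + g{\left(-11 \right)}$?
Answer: $\frac{298079914230081}{40462321} \approx 7.3668 \cdot 10^{6}$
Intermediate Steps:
$g{\left(w \right)} = 63 + 21 w$ ($g{\left(w \right)} = 7 \left(w + 3\right) 3 = 7 \left(3 + w\right) 3 = 7 \left(9 + 3 w\right) = 63 + 21 w$)
$C = \frac{328}{7}$ ($C = \frac{4 \left(250 + \left(63 + 21 \left(-11\right)\right)\right)}{7} = \frac{4 \left(250 + \left(63 - 231\right)\right)}{7} = \frac{4 \left(250 - 168\right)}{7} = \frac{4}{7} \cdot 82 = \frac{328}{7} \approx 46.857$)
$\left(1161 - \frac{572}{\frac{166}{-735} + \frac{C}{-329}}\right)^{2} = \left(1161 - \frac{572}{\frac{166}{-735} + \frac{328}{7 \left(-329\right)}}\right)^{2} = \left(1161 - \frac{572}{166 \left(- \frac{1}{735}\right) + \frac{328}{7} \left(- \frac{1}{329}\right)}\right)^{2} = \left(1161 - \frac{572}{- \frac{166}{735} - \frac{328}{2303}}\right)^{2} = \left(1161 - \frac{572}{- \frac{12722}{34545}}\right)^{2} = \left(1161 - - \frac{9879870}{6361}\right)^{2} = \left(1161 + \frac{9879870}{6361}\right)^{2} = \left(\frac{17264991}{6361}\right)^{2} = \frac{298079914230081}{40462321}$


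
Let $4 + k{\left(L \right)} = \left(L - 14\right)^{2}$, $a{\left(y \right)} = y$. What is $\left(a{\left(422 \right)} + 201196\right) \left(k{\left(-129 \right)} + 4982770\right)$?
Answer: $1008738201870$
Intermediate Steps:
$k{\left(L \right)} = -4 + \left(-14 + L\right)^{2}$ ($k{\left(L \right)} = -4 + \left(L - 14\right)^{2} = -4 + \left(-14 + L\right)^{2}$)
$\left(a{\left(422 \right)} + 201196\right) \left(k{\left(-129 \right)} + 4982770\right) = \left(422 + 201196\right) \left(\left(-4 + \left(-14 - 129\right)^{2}\right) + 4982770\right) = 201618 \left(\left(-4 + \left(-143\right)^{2}\right) + 4982770\right) = 201618 \left(\left(-4 + 20449\right) + 4982770\right) = 201618 \left(20445 + 4982770\right) = 201618 \cdot 5003215 = 1008738201870$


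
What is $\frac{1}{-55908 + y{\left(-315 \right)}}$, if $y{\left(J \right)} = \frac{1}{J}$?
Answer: $- \frac{315}{17611021} \approx -1.7887 \cdot 10^{-5}$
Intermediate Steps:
$\frac{1}{-55908 + y{\left(-315 \right)}} = \frac{1}{-55908 + \frac{1}{-315}} = \frac{1}{-55908 - \frac{1}{315}} = \frac{1}{- \frac{17611021}{315}} = - \frac{315}{17611021}$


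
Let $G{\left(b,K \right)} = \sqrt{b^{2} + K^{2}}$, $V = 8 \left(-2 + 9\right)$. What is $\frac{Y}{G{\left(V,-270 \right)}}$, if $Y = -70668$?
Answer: $- \frac{35334 \sqrt{19009}}{19009} \approx -256.28$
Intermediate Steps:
$V = 56$ ($V = 8 \cdot 7 = 56$)
$G{\left(b,K \right)} = \sqrt{K^{2} + b^{2}}$
$\frac{Y}{G{\left(V,-270 \right)}} = - \frac{70668}{\sqrt{\left(-270\right)^{2} + 56^{2}}} = - \frac{70668}{\sqrt{72900 + 3136}} = - \frac{70668}{\sqrt{76036}} = - \frac{70668}{2 \sqrt{19009}} = - 70668 \frac{\sqrt{19009}}{38018} = - \frac{35334 \sqrt{19009}}{19009}$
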